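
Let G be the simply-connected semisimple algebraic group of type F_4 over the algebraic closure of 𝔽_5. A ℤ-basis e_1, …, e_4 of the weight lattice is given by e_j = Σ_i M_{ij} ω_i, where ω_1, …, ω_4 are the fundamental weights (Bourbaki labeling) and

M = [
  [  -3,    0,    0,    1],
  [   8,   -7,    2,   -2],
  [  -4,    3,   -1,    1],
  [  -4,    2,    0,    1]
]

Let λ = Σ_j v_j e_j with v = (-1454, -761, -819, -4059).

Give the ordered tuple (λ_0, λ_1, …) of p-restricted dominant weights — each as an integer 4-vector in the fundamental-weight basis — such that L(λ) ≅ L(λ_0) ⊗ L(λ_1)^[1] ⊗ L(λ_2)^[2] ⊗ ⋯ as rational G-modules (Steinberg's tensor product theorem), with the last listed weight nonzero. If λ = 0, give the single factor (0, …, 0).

((3, 0, 3, 0), (0, 0, 3, 2), (2, 2, 1, 4), (2, 1, 2, 1))

Compute c_i = Σ_j M_{ij} v_j with v = (-1454, -761, -819, -4059):
  c_1 = (-3)·(-1454) + (0)·(-761) + (0)·(-819) + (1)·(-4059) = 303
  c_2 = (8)·(-1454) + (-7)·(-761) + (2)·(-819) + (-2)·(-4059) = 175
  c_3 = (-4)·(-1454) + (3)·(-761) + (-1)·(-819) + (1)·(-4059) = 293
  c_4 = (-4)·(-1454) + (2)·(-761) + (0)·(-819) + (1)·(-4059) = 235
Writing each c_i in base p = 5:
  c_1 = 303 = 3·5^0 + 0·5^1 + 2·5^2 + 2·5^3
  c_2 = 175 = 0·5^0 + 0·5^1 + 2·5^2 + 1·5^3
  c_3 = 293 = 3·5^0 + 3·5^1 + 1·5^2 + 2·5^3
  c_4 = 235 = 0·5^0 + 2·5^1 + 4·5^2 + 1·5^3
p-restricted factor λ_0 = (3, 0, 3, 0)
p-restricted factor λ_1 = (0, 0, 3, 2)
p-restricted factor λ_2 = (2, 2, 1, 4)
p-restricted factor λ_3 = (2, 1, 2, 1)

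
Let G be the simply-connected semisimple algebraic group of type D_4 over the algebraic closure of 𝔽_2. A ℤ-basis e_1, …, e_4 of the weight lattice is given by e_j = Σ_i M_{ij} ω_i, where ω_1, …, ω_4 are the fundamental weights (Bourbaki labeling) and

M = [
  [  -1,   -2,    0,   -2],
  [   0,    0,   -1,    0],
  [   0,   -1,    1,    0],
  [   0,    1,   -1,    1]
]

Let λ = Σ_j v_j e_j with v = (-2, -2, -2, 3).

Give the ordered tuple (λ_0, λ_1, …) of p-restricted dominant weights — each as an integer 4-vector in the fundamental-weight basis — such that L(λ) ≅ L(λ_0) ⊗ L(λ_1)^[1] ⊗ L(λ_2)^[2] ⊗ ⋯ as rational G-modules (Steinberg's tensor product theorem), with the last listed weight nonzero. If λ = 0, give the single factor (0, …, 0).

((0, 0, 0, 1), (0, 1, 0, 1))

ω-coordinates c = M·v, v = (-2, -2, -2, 3):
  c_1 = (-1)·(-2) + (-2)·(-2) + (0)·(-2) + (-2)·(3) = 0
  c_2 = (0)·(-2) + (0)·(-2) + (-1)·(-2) + (0)·(3) = 2
  c_3 = (0)·(-2) + (-1)·(-2) + (1)·(-2) + (0)·(3) = 0
  c_4 = (0)·(-2) + (1)·(-2) + (-1)·(-2) + (1)·(3) = 3
p = 2; digits c_i = Σ_j d_{ij}·2^j, 0 ≤ d_{ij} < 2:
  c_1 = 0
  c_2 = 2 = 0·2^0 + 1·2^1
  c_3 = 0
  c_4 = 3 = 1·2^0 + 1·2^1
p-restricted factor λ_0 = (0, 0, 0, 1)
p-restricted factor λ_1 = (0, 1, 0, 1)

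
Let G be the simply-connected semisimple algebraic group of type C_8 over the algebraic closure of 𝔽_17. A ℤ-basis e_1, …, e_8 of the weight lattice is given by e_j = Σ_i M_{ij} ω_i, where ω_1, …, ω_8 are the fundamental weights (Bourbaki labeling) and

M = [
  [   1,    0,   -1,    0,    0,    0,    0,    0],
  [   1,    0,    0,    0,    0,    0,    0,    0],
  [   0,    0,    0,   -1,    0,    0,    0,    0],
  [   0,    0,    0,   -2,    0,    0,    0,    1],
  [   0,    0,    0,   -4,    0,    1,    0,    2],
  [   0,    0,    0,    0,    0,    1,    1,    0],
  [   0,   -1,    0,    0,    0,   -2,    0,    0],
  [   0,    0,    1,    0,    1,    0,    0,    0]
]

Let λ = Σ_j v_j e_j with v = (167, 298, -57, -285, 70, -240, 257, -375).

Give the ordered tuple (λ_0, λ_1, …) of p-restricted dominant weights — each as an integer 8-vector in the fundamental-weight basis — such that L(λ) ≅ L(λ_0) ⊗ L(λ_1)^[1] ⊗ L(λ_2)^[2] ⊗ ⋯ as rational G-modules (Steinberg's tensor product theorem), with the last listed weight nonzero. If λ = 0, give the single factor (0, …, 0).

((3, 14, 13, 8, 14, 0, 12, 13), (13, 9, 16, 11, 8, 1, 10, 0))

In the fundamental-weight basis, λ has coordinates c = M·v (v = (167, 298, -57, -285, 70, -240, 257, -375)):
  c_1 = 1·167 + 0·298 + (-1)·(-57) + (0)·(-285) + 0·70 + (0)·(-240) + 0·257 + (0)·(-375) = 224
  c_2 = 1·167 + 0·298 + (0)·(-57) + (0)·(-285) + 0·70 + (0)·(-240) + 0·257 + (0)·(-375) = 167
  c_3 = 0·167 + 0·298 + (0)·(-57) + (-1)·(-285) + 0·70 + (0)·(-240) + 0·257 + (0)·(-375) = 285
  c_4 = 0·167 + 0·298 + (0)·(-57) + (-2)·(-285) + 0·70 + (0)·(-240) + 0·257 + (1)·(-375) = 195
  c_5 = 0·167 + 0·298 + (0)·(-57) + (-4)·(-285) + 0·70 + (1)·(-240) + 0·257 + (2)·(-375) = 150
  c_6 = 0·167 + 0·298 + (0)·(-57) + (0)·(-285) + 0·70 + (1)·(-240) + 1·257 + (0)·(-375) = 17
  c_7 = 0·167 + (-1)·(298) + (0)·(-57) + (0)·(-285) + 0·70 + (-2)·(-240) + 0·257 + (0)·(-375) = 182
  c_8 = 0·167 + 0·298 + (1)·(-57) + (0)·(-285) + 1·70 + (0)·(-240) + 0·257 + (0)·(-375) = 13
Base-17 expansion of each c_i:
  c_1 = 224 = 3·17^0 + 13·17^1
  c_2 = 167 = 14·17^0 + 9·17^1
  c_3 = 285 = 13·17^0 + 16·17^1
  c_4 = 195 = 8·17^0 + 11·17^1
  c_5 = 150 = 14·17^0 + 8·17^1
  c_6 = 17 = 0·17^0 + 1·17^1
  c_7 = 182 = 12·17^0 + 10·17^1
  c_8 = 13 = 13·17^0
λ_0 = (3, 14, 13, 8, 14, 0, 12, 13)
λ_1 = (13, 9, 16, 11, 8, 1, 10, 0)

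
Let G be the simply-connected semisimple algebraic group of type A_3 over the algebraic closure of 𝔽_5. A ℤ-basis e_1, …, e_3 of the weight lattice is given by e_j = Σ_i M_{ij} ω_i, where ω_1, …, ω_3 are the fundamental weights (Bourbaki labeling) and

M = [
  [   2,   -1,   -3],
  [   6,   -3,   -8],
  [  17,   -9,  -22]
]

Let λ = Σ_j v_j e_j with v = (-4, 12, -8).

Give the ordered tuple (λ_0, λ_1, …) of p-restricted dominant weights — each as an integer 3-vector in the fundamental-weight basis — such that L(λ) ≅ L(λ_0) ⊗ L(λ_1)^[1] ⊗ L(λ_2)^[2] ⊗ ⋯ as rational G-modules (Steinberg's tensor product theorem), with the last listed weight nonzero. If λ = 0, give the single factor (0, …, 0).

((4, 4, 0),)

ω-coordinates c = M·v, v = (-4, 12, -8):
  c_1 = (2)·(-4) + (-1)·(12) + (-3)·(-8) = 4
  c_2 = (6)·(-4) + (-3)·(12) + (-8)·(-8) = 4
  c_3 = (17)·(-4) + (-9)·(12) + (-22)·(-8) = 0
Expand coordinatewise in base 5:
  c_1 = 4 = 4·5^0
  c_2 = 4 = 4·5^0
  c_3 = 0
p-restricted factor λ_0 = (4, 4, 0)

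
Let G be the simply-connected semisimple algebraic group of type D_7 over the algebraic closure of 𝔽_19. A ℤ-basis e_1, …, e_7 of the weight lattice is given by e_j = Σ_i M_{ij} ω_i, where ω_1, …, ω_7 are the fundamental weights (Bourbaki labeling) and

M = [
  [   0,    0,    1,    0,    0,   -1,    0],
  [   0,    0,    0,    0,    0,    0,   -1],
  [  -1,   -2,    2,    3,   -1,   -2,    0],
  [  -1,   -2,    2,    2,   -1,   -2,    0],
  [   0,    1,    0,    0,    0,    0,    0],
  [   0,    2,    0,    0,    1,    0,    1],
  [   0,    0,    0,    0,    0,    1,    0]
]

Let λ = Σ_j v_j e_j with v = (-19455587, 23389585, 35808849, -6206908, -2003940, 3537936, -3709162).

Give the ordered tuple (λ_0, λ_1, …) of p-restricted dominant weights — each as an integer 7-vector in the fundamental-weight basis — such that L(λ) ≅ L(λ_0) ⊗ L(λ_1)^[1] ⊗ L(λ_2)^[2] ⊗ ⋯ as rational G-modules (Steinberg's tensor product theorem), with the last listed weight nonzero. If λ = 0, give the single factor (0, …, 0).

Change of basis e → ω: c = M·v where v = (-19455587, 23389585, 35808849, -6206908, -2003940, 3537936, -3709162):
  c_1 = (0)·(-19455587) + (0)·(23389585) + (1)·(35808849) + (0)·(-6206908) + (0)·(-2003940) + (-1)·(3537936) + (0)·(-3709162) = 32270913
  c_2 = (0)·(-19455587) + (0)·(23389585) + (0)·(35808849) + (0)·(-6206908) + (0)·(-2003940) + (0)·(3537936) + (-1)·(-3709162) = 3709162
  c_3 = (-1)·(-19455587) + (-2)·(23389585) + (2)·(35808849) + (3)·(-6206908) + (-1)·(-2003940) + (-2)·(3537936) + (0)·(-3709162) = 20601459
  c_4 = (-1)·(-19455587) + (-2)·(23389585) + (2)·(35808849) + (2)·(-6206908) + (-1)·(-2003940) + (-2)·(3537936) + (0)·(-3709162) = 26808367
  c_5 = (0)·(-19455587) + (1)·(23389585) + (0)·(35808849) + (0)·(-6206908) + (0)·(-2003940) + (0)·(3537936) + (0)·(-3709162) = 23389585
  c_6 = (0)·(-19455587) + (2)·(23389585) + (0)·(35808849) + (0)·(-6206908) + (1)·(-2003940) + (0)·(3537936) + (1)·(-3709162) = 41066068
  c_7 = (0)·(-19455587) + (0)·(23389585) + (0)·(35808849) + (0)·(-6206908) + (0)·(-2003940) + (1)·(3537936) + (0)·(-3709162) = 3537936
p = 19; digits c_i = Σ_j d_{ij}·19^j, 0 ≤ d_{ij} < 19:
  c_1 = 32270913 = 2·19^0 + 2·19^1 + 17·19^2 + 11·19^3 + 0·19^4 + 13·19^5
  c_2 = 3709162 = 1·19^0 + 13·19^1 + 14·19^2 + 8·19^3 + 9·19^4 + 1·19^5
  c_3 = 20601459 = 6·19^0 + 14·19^1 + 10·19^2 + 1·19^3 + 6·19^4 + 8·19^5
  c_4 = 26808367 = 13·19^0 + 7·19^1 + 9·19^2 + 13·19^3 + 15·19^4 + 10·19^5
  c_5 = 23389585 = 15·19^0 + 1·19^1 + 1·19^2 + 9·19^3 + 8·19^4 + 9·19^5
  c_6 = 41066068 = 0·19^0 + 8·19^1 + 3·19^2 + 2·19^3 + 11·19^4 + 16·19^5
  c_7 = 3537936 = 3·19^0 + 7·19^1 + 15·19^2 + 2·19^3 + 8·19^4 + 1·19^5
λ_0 = (2, 1, 6, 13, 15, 0, 3)
λ_1 = (2, 13, 14, 7, 1, 8, 7)
λ_2 = (17, 14, 10, 9, 1, 3, 15)
λ_3 = (11, 8, 1, 13, 9, 2, 2)
λ_4 = (0, 9, 6, 15, 8, 11, 8)
λ_5 = (13, 1, 8, 10, 9, 16, 1)

((2, 1, 6, 13, 15, 0, 3), (2, 13, 14, 7, 1, 8, 7), (17, 14, 10, 9, 1, 3, 15), (11, 8, 1, 13, 9, 2, 2), (0, 9, 6, 15, 8, 11, 8), (13, 1, 8, 10, 9, 16, 1))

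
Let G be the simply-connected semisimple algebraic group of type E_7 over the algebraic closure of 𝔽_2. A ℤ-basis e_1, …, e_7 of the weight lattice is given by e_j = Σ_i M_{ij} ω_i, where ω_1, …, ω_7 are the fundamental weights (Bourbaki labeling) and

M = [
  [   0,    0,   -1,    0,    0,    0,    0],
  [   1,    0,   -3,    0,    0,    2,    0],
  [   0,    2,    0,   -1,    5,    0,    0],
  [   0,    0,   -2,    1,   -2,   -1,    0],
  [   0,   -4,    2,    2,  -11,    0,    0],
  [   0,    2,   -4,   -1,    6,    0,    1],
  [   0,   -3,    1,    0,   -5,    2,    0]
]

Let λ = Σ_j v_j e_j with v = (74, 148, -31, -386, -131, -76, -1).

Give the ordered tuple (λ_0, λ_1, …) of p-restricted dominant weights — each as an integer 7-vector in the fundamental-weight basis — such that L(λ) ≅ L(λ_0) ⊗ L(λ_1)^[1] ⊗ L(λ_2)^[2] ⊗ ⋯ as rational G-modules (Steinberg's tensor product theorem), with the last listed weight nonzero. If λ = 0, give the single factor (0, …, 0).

ω-coordinates c = M·v, v = (74, 148, -31, -386, -131, -76, -1):
  c_1 = 0·74 + 0·148 + (-1)·(-31) + (0)·(-386) + (0)·(-131) + (0)·(-76) + (0)·(-1) = 31
  c_2 = 1·74 + 0·148 + (-3)·(-31) + (0)·(-386) + (0)·(-131) + (2)·(-76) + (0)·(-1) = 15
  c_3 = 0·74 + 2·148 + (0)·(-31) + (-1)·(-386) + (5)·(-131) + (0)·(-76) + (0)·(-1) = 27
  c_4 = 0·74 + 0·148 + (-2)·(-31) + (1)·(-386) + (-2)·(-131) + (-1)·(-76) + (0)·(-1) = 14
  c_5 = 0·74 + (-4)·(148) + (2)·(-31) + (2)·(-386) + (-11)·(-131) + (0)·(-76) + (0)·(-1) = 15
  c_6 = 0·74 + 2·148 + (-4)·(-31) + (-1)·(-386) + (6)·(-131) + (0)·(-76) + (1)·(-1) = 19
  c_7 = 0·74 + (-3)·(148) + (1)·(-31) + (0)·(-386) + (-5)·(-131) + (2)·(-76) + (0)·(-1) = 28
Expand coordinatewise in base 2:
  c_1 = 31 = 1·2^0 + 1·2^1 + 1·2^2 + 1·2^3 + 1·2^4
  c_2 = 15 = 1·2^0 + 1·2^1 + 1·2^2 + 1·2^3
  c_3 = 27 = 1·2^0 + 1·2^1 + 0·2^2 + 1·2^3 + 1·2^4
  c_4 = 14 = 0·2^0 + 1·2^1 + 1·2^2 + 1·2^3
  c_5 = 15 = 1·2^0 + 1·2^1 + 1·2^2 + 1·2^3
  c_6 = 19 = 1·2^0 + 1·2^1 + 0·2^2 + 0·2^3 + 1·2^4
  c_7 = 28 = 0·2^0 + 0·2^1 + 1·2^2 + 1·2^3 + 1·2^4
Factor λ_0 = (1, 1, 1, 0, 1, 1, 0)
Factor λ_1 = (1, 1, 1, 1, 1, 1, 0)
Factor λ_2 = (1, 1, 0, 1, 1, 0, 1)
Factor λ_3 = (1, 1, 1, 1, 1, 0, 1)
Factor λ_4 = (1, 0, 1, 0, 0, 1, 1)

((1, 1, 1, 0, 1, 1, 0), (1, 1, 1, 1, 1, 1, 0), (1, 1, 0, 1, 1, 0, 1), (1, 1, 1, 1, 1, 0, 1), (1, 0, 1, 0, 0, 1, 1))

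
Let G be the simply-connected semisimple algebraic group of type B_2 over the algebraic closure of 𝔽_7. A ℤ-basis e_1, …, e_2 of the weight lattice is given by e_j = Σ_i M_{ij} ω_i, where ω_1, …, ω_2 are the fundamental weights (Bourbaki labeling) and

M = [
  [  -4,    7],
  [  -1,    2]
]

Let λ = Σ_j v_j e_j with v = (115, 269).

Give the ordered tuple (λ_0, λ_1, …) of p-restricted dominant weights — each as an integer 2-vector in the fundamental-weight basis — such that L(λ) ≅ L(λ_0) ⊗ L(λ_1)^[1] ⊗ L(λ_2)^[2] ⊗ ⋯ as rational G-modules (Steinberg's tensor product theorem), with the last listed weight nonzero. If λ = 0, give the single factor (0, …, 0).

((2, 3), (0, 4), (1, 1), (4, 1))

Compute c_i = Σ_j M_{ij} v_j with v = (115, 269):
  c_1 = (-4)·(115) + (7)·(269) = 1423
  c_2 = (-1)·(115) + (2)·(269) = 423
Base-7 expansion of each c_i:
  c_1 = 1423 = 2·7^0 + 0·7^1 + 1·7^2 + 4·7^3
  c_2 = 423 = 3·7^0 + 4·7^1 + 1·7^2 + 1·7^3
Factor λ_0 = (2, 3)
Factor λ_1 = (0, 4)
Factor λ_2 = (1, 1)
Factor λ_3 = (4, 1)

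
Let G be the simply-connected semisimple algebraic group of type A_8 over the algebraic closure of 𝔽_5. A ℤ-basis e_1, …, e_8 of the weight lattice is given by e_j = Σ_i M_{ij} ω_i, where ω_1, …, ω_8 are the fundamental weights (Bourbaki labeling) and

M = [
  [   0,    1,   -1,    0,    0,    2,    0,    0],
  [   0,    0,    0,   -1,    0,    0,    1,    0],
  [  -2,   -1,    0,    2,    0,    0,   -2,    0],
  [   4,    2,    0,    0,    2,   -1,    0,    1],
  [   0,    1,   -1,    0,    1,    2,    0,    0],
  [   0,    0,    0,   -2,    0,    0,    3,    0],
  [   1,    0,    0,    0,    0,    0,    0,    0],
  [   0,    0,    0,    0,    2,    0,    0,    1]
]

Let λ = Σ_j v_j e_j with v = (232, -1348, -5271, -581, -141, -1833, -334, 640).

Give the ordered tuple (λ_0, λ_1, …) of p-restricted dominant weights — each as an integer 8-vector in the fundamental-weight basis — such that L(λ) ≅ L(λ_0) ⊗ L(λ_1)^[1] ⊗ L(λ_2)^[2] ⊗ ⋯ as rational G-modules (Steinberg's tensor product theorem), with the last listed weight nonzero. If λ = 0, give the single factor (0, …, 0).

((2, 2, 0, 3, 1, 0, 2, 3), (1, 4, 3, 4, 3, 2, 1, 1), (0, 4, 0, 1, 4, 1, 4, 4), (2, 1, 3, 3, 0, 1, 1, 2))

Change of basis e → ω: c = M·v where v = (232, -1348, -5271, -581, -141, -1833, -334, 640):
  c_1 = 0*232 + 1*-1348 + -1*-5271 + 0*-581 + 0*-141 + 2*-1833 + 0*-334 + 0*640 = 257
  c_2 = 0*232 + 0*-1348 + 0*-5271 + -1*-581 + 0*-141 + 0*-1833 + 1*-334 + 0*640 = 247
  c_3 = -2*232 + -1*-1348 + 0*-5271 + 2*-581 + 0*-141 + 0*-1833 + -2*-334 + 0*640 = 390
  c_4 = 4*232 + 2*-1348 + 0*-5271 + 0*-581 + 2*-141 + -1*-1833 + 0*-334 + 1*640 = 423
  c_5 = 0*232 + 1*-1348 + -1*-5271 + 0*-581 + 1*-141 + 2*-1833 + 0*-334 + 0*640 = 116
  c_6 = 0*232 + 0*-1348 + 0*-5271 + -2*-581 + 0*-141 + 0*-1833 + 3*-334 + 0*640 = 160
  c_7 = 1*232 + 0*-1348 + 0*-5271 + 0*-581 + 0*-141 + 0*-1833 + 0*-334 + 0*640 = 232
  c_8 = 0*232 + 0*-1348 + 0*-5271 + 0*-581 + 2*-141 + 0*-1833 + 0*-334 + 1*640 = 358
Writing each c_i in base p = 5:
  c_1 = 257 = 2·5^0 + 1·5^1 + 0·5^2 + 2·5^3
  c_2 = 247 = 2·5^0 + 4·5^1 + 4·5^2 + 1·5^3
  c_3 = 390 = 0·5^0 + 3·5^1 + 0·5^2 + 3·5^3
  c_4 = 423 = 3·5^0 + 4·5^1 + 1·5^2 + 3·5^3
  c_5 = 116 = 1·5^0 + 3·5^1 + 4·5^2
  c_6 = 160 = 0·5^0 + 2·5^1 + 1·5^2 + 1·5^3
  c_7 = 232 = 2·5^0 + 1·5^1 + 4·5^2 + 1·5^3
  c_8 = 358 = 3·5^0 + 1·5^1 + 4·5^2 + 2·5^3
p-restricted factor λ_0 = (2, 2, 0, 3, 1, 0, 2, 3)
p-restricted factor λ_1 = (1, 4, 3, 4, 3, 2, 1, 1)
p-restricted factor λ_2 = (0, 4, 0, 1, 4, 1, 4, 4)
p-restricted factor λ_3 = (2, 1, 3, 3, 0, 1, 1, 2)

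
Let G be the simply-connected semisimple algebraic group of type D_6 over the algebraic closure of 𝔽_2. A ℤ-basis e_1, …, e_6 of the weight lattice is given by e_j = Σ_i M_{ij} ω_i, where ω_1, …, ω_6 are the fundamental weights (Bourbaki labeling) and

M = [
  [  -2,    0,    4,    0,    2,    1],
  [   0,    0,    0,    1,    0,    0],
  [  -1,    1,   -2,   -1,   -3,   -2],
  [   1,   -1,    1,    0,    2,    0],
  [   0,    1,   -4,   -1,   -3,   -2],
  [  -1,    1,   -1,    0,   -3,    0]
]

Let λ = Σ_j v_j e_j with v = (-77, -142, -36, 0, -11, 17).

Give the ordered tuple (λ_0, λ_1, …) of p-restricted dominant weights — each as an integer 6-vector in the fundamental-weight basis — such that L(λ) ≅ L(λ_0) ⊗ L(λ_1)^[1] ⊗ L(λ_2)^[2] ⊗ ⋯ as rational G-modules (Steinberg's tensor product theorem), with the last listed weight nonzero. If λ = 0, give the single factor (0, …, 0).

((1, 0, 0, 1, 1, 0), (0, 0, 1, 1, 0, 0), (1, 0, 1, 1, 0, 1))

Change of basis e → ω: c = M·v where v = (-77, -142, -36, 0, -11, 17):
  c_1 = (-2)·(-77) + (0)·(-142) + (4)·(-36) + 0·0 + (2)·(-11) + 1·17 = 5
  c_2 = (0)·(-77) + (0)·(-142) + (0)·(-36) + 1·0 + (0)·(-11) + 0·17 = 0
  c_3 = (-1)·(-77) + (1)·(-142) + (-2)·(-36) + (-1)·(0) + (-3)·(-11) + (-2)·(17) = 6
  c_4 = (1)·(-77) + (-1)·(-142) + (1)·(-36) + 0·0 + (2)·(-11) + 0·17 = 7
  c_5 = (0)·(-77) + (1)·(-142) + (-4)·(-36) + (-1)·(0) + (-3)·(-11) + (-2)·(17) = 1
  c_6 = (-1)·(-77) + (1)·(-142) + (-1)·(-36) + 0·0 + (-3)·(-11) + 0·17 = 4
p = 2; digits c_i = Σ_j d_{ij}·2^j, 0 ≤ d_{ij} < 2:
  c_1 = 5 = 1·2^0 + 0·2^1 + 1·2^2
  c_2 = 0
  c_3 = 6 = 0·2^0 + 1·2^1 + 1·2^2
  c_4 = 7 = 1·2^0 + 1·2^1 + 1·2^2
  c_5 = 1 = 1·2^0
  c_6 = 4 = 0·2^0 + 0·2^1 + 1·2^2
p-restricted factor λ_0 = (1, 0, 0, 1, 1, 0)
p-restricted factor λ_1 = (0, 0, 1, 1, 0, 0)
p-restricted factor λ_2 = (1, 0, 1, 1, 0, 1)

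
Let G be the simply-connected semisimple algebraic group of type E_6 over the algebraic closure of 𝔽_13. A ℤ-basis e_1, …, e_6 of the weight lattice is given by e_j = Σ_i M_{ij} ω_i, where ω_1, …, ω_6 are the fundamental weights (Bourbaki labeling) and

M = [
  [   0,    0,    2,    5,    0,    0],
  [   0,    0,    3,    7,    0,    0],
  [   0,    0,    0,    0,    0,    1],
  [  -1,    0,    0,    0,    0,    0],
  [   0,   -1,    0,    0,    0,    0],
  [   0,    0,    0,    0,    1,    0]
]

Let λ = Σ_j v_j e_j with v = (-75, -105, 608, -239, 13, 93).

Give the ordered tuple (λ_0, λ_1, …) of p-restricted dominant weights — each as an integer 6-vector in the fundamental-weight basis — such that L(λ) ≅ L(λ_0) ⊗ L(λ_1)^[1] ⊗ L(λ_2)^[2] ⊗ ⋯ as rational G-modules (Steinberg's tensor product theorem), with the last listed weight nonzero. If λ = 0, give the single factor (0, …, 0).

((8, 8, 2, 10, 1, 0), (1, 11, 7, 5, 8, 1))

In the fundamental-weight basis, λ has coordinates c = M·v (v = (-75, -105, 608, -239, 13, 93)):
  c_1 = 0*-75 + 0*-105 + 2*608 + 5*-239 + 0*13 + 0*93 = 21
  c_2 = 0*-75 + 0*-105 + 3*608 + 7*-239 + 0*13 + 0*93 = 151
  c_3 = 0*-75 + 0*-105 + 0*608 + 0*-239 + 0*13 + 1*93 = 93
  c_4 = -1*-75 + 0*-105 + 0*608 + 0*-239 + 0*13 + 0*93 = 75
  c_5 = 0*-75 + -1*-105 + 0*608 + 0*-239 + 0*13 + 0*93 = 105
  c_6 = 0*-75 + 0*-105 + 0*608 + 0*-239 + 1*13 + 0*93 = 13
p = 13; digits c_i = Σ_j d_{ij}·13^j, 0 ≤ d_{ij} < 13:
  c_1 = 21 = 8·13^0 + 1·13^1
  c_2 = 151 = 8·13^0 + 11·13^1
  c_3 = 93 = 2·13^0 + 7·13^1
  c_4 = 75 = 10·13^0 + 5·13^1
  c_5 = 105 = 1·13^0 + 8·13^1
  c_6 = 13 = 0·13^0 + 1·13^1
λ_0 = (8, 8, 2, 10, 1, 0)
λ_1 = (1, 11, 7, 5, 8, 1)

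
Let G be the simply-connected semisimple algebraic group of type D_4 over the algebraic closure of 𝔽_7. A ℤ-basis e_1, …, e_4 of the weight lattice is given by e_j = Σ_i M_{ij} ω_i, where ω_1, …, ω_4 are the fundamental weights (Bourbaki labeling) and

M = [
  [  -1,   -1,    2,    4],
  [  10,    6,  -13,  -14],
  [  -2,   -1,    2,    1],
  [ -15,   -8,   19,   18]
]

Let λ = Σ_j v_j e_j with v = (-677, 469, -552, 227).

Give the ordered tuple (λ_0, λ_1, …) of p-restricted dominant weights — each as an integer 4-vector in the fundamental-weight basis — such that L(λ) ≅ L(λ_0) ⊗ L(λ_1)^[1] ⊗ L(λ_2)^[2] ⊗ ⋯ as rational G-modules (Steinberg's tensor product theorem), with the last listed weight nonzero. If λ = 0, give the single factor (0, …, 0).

((5, 0, 1, 1), (1, 6, 1, 0))

Compute c_i = Σ_j M_{ij} v_j with v = (-677, 469, -552, 227):
  c_1 = -1*-677 + -1*469 + 2*-552 + 4*227 = 12
  c_2 = 10*-677 + 6*469 + -13*-552 + -14*227 = 42
  c_3 = -2*-677 + -1*469 + 2*-552 + 1*227 = 8
  c_4 = -15*-677 + -8*469 + 19*-552 + 18*227 = 1
Writing each c_i in base p = 7:
  c_1 = 12 = 5·7^0 + 1·7^1
  c_2 = 42 = 0·7^0 + 6·7^1
  c_3 = 8 = 1·7^0 + 1·7^1
  c_4 = 1 = 1·7^0
λ_0 = (5, 0, 1, 1)
λ_1 = (1, 6, 1, 0)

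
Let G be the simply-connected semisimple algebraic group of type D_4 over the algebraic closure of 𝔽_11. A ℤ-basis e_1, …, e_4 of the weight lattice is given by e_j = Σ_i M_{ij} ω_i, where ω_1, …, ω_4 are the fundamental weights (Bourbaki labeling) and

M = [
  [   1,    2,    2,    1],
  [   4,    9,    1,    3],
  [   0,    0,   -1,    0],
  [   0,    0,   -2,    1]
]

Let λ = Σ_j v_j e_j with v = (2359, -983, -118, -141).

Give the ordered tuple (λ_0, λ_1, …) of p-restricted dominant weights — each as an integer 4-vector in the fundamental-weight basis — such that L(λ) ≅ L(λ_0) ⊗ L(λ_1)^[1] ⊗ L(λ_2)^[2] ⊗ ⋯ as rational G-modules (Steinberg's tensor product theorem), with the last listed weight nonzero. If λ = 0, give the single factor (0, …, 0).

In the fundamental-weight basis, λ has coordinates c = M·v (v = (2359, -983, -118, -141)):
  c_1 = (1)·(2359) + (2)·(-983) + (2)·(-118) + (1)·(-141) = 16
  c_2 = (4)·(2359) + (9)·(-983) + (1)·(-118) + (3)·(-141) = 48
  c_3 = (0)·(2359) + (0)·(-983) + (-1)·(-118) + (0)·(-141) = 118
  c_4 = (0)·(2359) + (0)·(-983) + (-2)·(-118) + (1)·(-141) = 95
Base-11 expansion of each c_i:
  c_1 = 16 = 5·11^0 + 1·11^1
  c_2 = 48 = 4·11^0 + 4·11^1
  c_3 = 118 = 8·11^0 + 10·11^1
  c_4 = 95 = 7·11^0 + 8·11^1
λ_0 = (5, 4, 8, 7)
λ_1 = (1, 4, 10, 8)

((5, 4, 8, 7), (1, 4, 10, 8))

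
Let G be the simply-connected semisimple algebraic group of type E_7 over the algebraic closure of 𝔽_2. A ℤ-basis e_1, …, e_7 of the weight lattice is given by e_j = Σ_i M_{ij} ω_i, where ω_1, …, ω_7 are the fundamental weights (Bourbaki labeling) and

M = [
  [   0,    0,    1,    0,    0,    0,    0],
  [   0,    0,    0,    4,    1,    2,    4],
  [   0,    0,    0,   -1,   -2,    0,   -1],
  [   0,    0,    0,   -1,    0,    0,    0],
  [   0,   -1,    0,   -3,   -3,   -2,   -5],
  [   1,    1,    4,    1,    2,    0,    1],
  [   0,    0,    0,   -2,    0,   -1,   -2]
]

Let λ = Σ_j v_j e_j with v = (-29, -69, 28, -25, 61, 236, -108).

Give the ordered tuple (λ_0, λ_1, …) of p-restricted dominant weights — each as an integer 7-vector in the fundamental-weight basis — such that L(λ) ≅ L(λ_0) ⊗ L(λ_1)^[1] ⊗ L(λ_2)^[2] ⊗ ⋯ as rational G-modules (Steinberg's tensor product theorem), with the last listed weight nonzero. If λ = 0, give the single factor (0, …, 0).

Change of basis e → ω: c = M·v where v = (-29, -69, 28, -25, 61, 236, -108):
  c_1 = 0*-29 + 0*-69 + 1*28 + 0*-25 + 0*61 + 0*236 + 0*-108 = 28
  c_2 = 0*-29 + 0*-69 + 0*28 + 4*-25 + 1*61 + 2*236 + 4*-108 = 1
  c_3 = 0*-29 + 0*-69 + 0*28 + -1*-25 + -2*61 + 0*236 + -1*-108 = 11
  c_4 = 0*-29 + 0*-69 + 0*28 + -1*-25 + 0*61 + 0*236 + 0*-108 = 25
  c_5 = 0*-29 + -1*-69 + 0*28 + -3*-25 + -3*61 + -2*236 + -5*-108 = 29
  c_6 = 1*-29 + 1*-69 + 4*28 + 1*-25 + 2*61 + 0*236 + 1*-108 = 3
  c_7 = 0*-29 + 0*-69 + 0*28 + -2*-25 + 0*61 + -1*236 + -2*-108 = 30
Writing each c_i in base p = 2:
  c_1 = 28 = 0·2^0 + 0·2^1 + 1·2^2 + 1·2^3 + 1·2^4
  c_2 = 1 = 1·2^0
  c_3 = 11 = 1·2^0 + 1·2^1 + 0·2^2 + 1·2^3
  c_4 = 25 = 1·2^0 + 0·2^1 + 0·2^2 + 1·2^3 + 1·2^4
  c_5 = 29 = 1·2^0 + 0·2^1 + 1·2^2 + 1·2^3 + 1·2^4
  c_6 = 3 = 1·2^0 + 1·2^1
  c_7 = 30 = 0·2^0 + 1·2^1 + 1·2^2 + 1·2^3 + 1·2^4
Factor λ_0 = (0, 1, 1, 1, 1, 1, 0)
Factor λ_1 = (0, 0, 1, 0, 0, 1, 1)
Factor λ_2 = (1, 0, 0, 0, 1, 0, 1)
Factor λ_3 = (1, 0, 1, 1, 1, 0, 1)
Factor λ_4 = (1, 0, 0, 1, 1, 0, 1)

((0, 1, 1, 1, 1, 1, 0), (0, 0, 1, 0, 0, 1, 1), (1, 0, 0, 0, 1, 0, 1), (1, 0, 1, 1, 1, 0, 1), (1, 0, 0, 1, 1, 0, 1))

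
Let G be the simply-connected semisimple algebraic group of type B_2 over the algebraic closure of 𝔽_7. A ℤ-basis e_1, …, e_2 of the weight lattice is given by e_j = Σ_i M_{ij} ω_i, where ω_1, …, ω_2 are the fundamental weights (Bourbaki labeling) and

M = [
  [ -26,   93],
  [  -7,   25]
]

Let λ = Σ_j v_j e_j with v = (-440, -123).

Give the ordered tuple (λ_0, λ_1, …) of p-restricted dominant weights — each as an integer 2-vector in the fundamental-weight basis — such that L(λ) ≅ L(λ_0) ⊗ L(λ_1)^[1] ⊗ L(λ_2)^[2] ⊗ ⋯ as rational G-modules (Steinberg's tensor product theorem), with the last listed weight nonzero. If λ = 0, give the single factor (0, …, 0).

ω-coordinates c = M·v, v = (-440, -123):
  c_1 = (-26)·(-440) + (93)·(-123) = 1
  c_2 = (-7)·(-440) + (25)·(-123) = 5
p = 7; digits c_i = Σ_j d_{ij}·7^j, 0 ≤ d_{ij} < 7:
  c_1 = 1 = 1·7^0
  c_2 = 5 = 5·7^0
Factor λ_0 = (1, 5)

((1, 5),)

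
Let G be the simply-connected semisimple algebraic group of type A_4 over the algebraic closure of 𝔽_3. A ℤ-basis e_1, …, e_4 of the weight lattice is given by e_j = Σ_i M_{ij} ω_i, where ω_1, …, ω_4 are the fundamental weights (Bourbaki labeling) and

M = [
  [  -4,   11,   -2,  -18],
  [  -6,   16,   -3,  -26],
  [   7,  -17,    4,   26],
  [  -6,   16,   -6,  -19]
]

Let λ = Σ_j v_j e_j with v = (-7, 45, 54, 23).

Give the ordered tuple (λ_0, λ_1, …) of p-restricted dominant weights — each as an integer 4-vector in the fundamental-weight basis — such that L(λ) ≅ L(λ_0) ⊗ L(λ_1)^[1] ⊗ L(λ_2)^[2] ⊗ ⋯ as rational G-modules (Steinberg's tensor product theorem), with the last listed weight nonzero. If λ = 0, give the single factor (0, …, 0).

((1, 2, 0, 1),)

Converting to the ω-basis (c_i = row i of M dotted with v = (-7, 45, 54, 23)):
  c_1 = -4*-7 + 11*45 + -2*54 + -18*23 = 1
  c_2 = -6*-7 + 16*45 + -3*54 + -26*23 = 2
  c_3 = 7*-7 + -17*45 + 4*54 + 26*23 = 0
  c_4 = -6*-7 + 16*45 + -6*54 + -19*23 = 1
Writing each c_i in base p = 3:
  c_1 = 1 = 1·3^0
  c_2 = 2 = 2·3^0
  c_3 = 0
  c_4 = 1 = 1·3^0
p-restricted factor λ_0 = (1, 2, 0, 1)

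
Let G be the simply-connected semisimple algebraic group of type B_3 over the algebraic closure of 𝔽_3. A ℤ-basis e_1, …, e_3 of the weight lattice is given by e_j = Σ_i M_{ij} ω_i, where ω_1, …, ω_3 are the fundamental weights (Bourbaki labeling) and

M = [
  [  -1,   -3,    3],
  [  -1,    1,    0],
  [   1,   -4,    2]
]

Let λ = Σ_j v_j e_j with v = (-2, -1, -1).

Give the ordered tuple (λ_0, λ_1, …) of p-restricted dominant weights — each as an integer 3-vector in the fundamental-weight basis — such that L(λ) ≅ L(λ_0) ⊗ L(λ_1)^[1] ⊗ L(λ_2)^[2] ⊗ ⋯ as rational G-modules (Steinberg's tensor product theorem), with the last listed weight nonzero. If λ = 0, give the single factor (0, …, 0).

In the fundamental-weight basis, λ has coordinates c = M·v (v = (-2, -1, -1)):
  c_1 = -1*-2 + -3*-1 + 3*-1 = 2
  c_2 = -1*-2 + 1*-1 + 0*-1 = 1
  c_3 = 1*-2 + -4*-1 + 2*-1 = 0
Expand coordinatewise in base 3:
  c_1 = 2 = 2·3^0
  c_2 = 1 = 1·3^0
  c_3 = 0
p-restricted factor λ_0 = (2, 1, 0)

((2, 1, 0),)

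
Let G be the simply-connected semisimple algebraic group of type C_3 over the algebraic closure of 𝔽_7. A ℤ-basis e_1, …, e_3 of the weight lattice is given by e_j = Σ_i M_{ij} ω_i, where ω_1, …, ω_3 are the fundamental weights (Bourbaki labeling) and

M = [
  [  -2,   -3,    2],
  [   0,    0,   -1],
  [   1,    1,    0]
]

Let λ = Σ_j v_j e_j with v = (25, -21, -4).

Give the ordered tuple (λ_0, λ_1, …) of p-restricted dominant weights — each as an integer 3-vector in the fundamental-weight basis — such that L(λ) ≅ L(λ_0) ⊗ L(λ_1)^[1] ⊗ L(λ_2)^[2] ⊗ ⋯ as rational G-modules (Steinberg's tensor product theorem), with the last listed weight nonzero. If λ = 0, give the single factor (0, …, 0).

((5, 4, 4),)

Change of basis e → ω: c = M·v where v = (25, -21, -4):
  c_1 = (-2)·(25) + (-3)·(-21) + (2)·(-4) = 5
  c_2 = (0)·(25) + (0)·(-21) + (-1)·(-4) = 4
  c_3 = (1)·(25) + (1)·(-21) + (0)·(-4) = 4
Base-7 expansion of each c_i:
  c_1 = 5 = 5·7^0
  c_2 = 4 = 4·7^0
  c_3 = 4 = 4·7^0
λ_0 = (5, 4, 4)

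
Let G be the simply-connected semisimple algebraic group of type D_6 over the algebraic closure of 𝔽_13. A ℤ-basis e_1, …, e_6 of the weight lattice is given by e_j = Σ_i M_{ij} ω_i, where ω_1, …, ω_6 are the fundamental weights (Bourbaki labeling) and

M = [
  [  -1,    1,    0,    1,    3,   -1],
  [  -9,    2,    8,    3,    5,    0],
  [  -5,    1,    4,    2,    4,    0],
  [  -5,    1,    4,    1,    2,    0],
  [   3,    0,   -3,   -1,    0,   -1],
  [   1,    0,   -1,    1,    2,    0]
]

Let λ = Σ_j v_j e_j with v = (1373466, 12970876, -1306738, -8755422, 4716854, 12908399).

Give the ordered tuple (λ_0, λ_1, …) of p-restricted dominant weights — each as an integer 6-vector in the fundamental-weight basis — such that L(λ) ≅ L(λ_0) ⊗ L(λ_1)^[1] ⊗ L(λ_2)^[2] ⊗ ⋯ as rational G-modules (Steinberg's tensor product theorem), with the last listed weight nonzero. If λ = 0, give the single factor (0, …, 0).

((6, 6, 0, 2, 11, 5), (7, 1, 0, 6, 9, 9), (12, 5, 6, 9, 6, 8), (12, 7, 2, 5, 1, 7), (12, 2, 0, 2, 6, 0), (10, 1, 6, 4, 10, 9))

In the fundamental-weight basis, λ has coordinates c = M·v (v = (1373466, 12970876, -1306738, -8755422, 4716854, 12908399)):
  c_1 = (-1)·(1373466) + (1)·(12970876) + (0)·(-1306738) + (1)·(-8755422) + (3)·(4716854) + (-1)·(12908399) = 4084151
  c_2 = (-9)·(1373466) + (2)·(12970876) + (8)·(-1306738) + (3)·(-8755422) + (5)·(4716854) + (0)·(12908399) = 444658
  c_3 = (-5)·(1373466) + (1)·(12970876) + (4)·(-1306738) + (2)·(-8755422) + (4)·(4716854) + (0)·(12908399) = 2233166
  c_4 = (-5)·(1373466) + (1)·(12970876) + (4)·(-1306738) + (1)·(-8755422) + (2)·(4716854) + (0)·(12908399) = 1554880
  c_5 = (3)·(1373466) + (0)·(12970876) + (-3)·(-1306738) + (-1)·(-8755422) + (0)·(4716854) + (-1)·(12908399) = 3887635
  c_6 = (1)·(1373466) + (0)·(12970876) + (-1)·(-1306738) + (1)·(-8755422) + (2)·(4716854) + (0)·(12908399) = 3358490
p = 13; digits c_i = Σ_j d_{ij}·13^j, 0 ≤ d_{ij} < 13:
  c_1 = 4084151 = 6·13^0 + 7·13^1 + 12·13^2 + 12·13^3 + 12·13^4 + 10·13^5
  c_2 = 444658 = 6·13^0 + 1·13^1 + 5·13^2 + 7·13^3 + 2·13^4 + 1·13^5
  c_3 = 2233166 = 0·13^0 + 0·13^1 + 6·13^2 + 2·13^3 + 0·13^4 + 6·13^5
  c_4 = 1554880 = 2·13^0 + 6·13^1 + 9·13^2 + 5·13^3 + 2·13^4 + 4·13^5
  c_5 = 3887635 = 11·13^0 + 9·13^1 + 6·13^2 + 1·13^3 + 6·13^4 + 10·13^5
  c_6 = 3358490 = 5·13^0 + 9·13^1 + 8·13^2 + 7·13^3 + 0·13^4 + 9·13^5
p-restricted factor λ_0 = (6, 6, 0, 2, 11, 5)
p-restricted factor λ_1 = (7, 1, 0, 6, 9, 9)
p-restricted factor λ_2 = (12, 5, 6, 9, 6, 8)
p-restricted factor λ_3 = (12, 7, 2, 5, 1, 7)
p-restricted factor λ_4 = (12, 2, 0, 2, 6, 0)
p-restricted factor λ_5 = (10, 1, 6, 4, 10, 9)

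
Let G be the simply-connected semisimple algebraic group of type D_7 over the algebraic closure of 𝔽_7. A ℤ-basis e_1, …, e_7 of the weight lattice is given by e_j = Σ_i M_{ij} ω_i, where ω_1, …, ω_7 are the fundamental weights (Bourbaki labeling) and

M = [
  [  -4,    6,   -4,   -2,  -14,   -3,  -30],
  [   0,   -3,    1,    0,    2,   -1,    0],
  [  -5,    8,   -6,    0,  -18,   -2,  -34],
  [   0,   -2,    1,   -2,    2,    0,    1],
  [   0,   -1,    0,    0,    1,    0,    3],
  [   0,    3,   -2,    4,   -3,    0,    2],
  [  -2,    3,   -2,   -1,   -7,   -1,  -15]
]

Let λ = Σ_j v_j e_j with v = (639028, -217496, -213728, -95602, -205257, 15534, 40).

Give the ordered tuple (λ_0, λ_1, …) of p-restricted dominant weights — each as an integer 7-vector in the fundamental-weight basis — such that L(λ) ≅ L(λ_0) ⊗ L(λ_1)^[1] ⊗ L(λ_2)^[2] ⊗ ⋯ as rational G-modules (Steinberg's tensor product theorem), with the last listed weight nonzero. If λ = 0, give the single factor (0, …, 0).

Converting to the ω-basis (c_i = row i of M dotted with v = (639028, -217496, -213728, -95602, -205257, 15534, 40)):
  c_1 = (-4)·(639028) + (6)·(-217496) + (-4)·(-213728) + (-2)·(-95602) + (-14)·(-205257) + (-3)·(15534) + (-30)·(40) = 10824
  c_2 = 0·639028 + (-3)·(-217496) + (1)·(-213728) + (0)·(-95602) + (2)·(-205257) + (-1)·(15534) + 0·40 = 12712
  c_3 = (-5)·(639028) + (8)·(-217496) + (-6)·(-213728) + (0)·(-95602) + (-18)·(-205257) + (-2)·(15534) + (-34)·(40) = 9458
  c_4 = 0·639028 + (-2)·(-217496) + (1)·(-213728) + (-2)·(-95602) + (2)·(-205257) + 0·15534 + 1·40 = 1994
  c_5 = 0·639028 + (-1)·(-217496) + (0)·(-213728) + (0)·(-95602) + (1)·(-205257) + 0·15534 + 3·40 = 12359
  c_6 = 0·639028 + (3)·(-217496) + (-2)·(-213728) + (4)·(-95602) + (-3)·(-205257) + 0·15534 + 2·40 = 8411
  c_7 = (-2)·(639028) + (3)·(-217496) + (-2)·(-213728) + (-1)·(-95602) + (-7)·(-205257) + (-1)·(15534) + (-15)·(40) = 13179
p = 7; digits c_i = Σ_j d_{ij}·7^j, 0 ≤ d_{ij} < 7:
  c_1 = 10824 = 2·7^0 + 6·7^1 + 3·7^2 + 3·7^3 + 4·7^4
  c_2 = 12712 = 0·7^0 + 3·7^1 + 0·7^2 + 2·7^3 + 5·7^4
  c_3 = 9458 = 1·7^0 + 0·7^1 + 4·7^2 + 6·7^3 + 3·7^4
  c_4 = 1994 = 6·7^0 + 4·7^1 + 5·7^2 + 5·7^3
  c_5 = 12359 = 4·7^0 + 1·7^1 + 0·7^2 + 1·7^3 + 5·7^4
  c_6 = 8411 = 4·7^0 + 4·7^1 + 3·7^2 + 3·7^3 + 3·7^4
  c_7 = 13179 = 5·7^0 + 6·7^1 + 2·7^2 + 3·7^3 + 5·7^4
Factor λ_0 = (2, 0, 1, 6, 4, 4, 5)
Factor λ_1 = (6, 3, 0, 4, 1, 4, 6)
Factor λ_2 = (3, 0, 4, 5, 0, 3, 2)
Factor λ_3 = (3, 2, 6, 5, 1, 3, 3)
Factor λ_4 = (4, 5, 3, 0, 5, 3, 5)

((2, 0, 1, 6, 4, 4, 5), (6, 3, 0, 4, 1, 4, 6), (3, 0, 4, 5, 0, 3, 2), (3, 2, 6, 5, 1, 3, 3), (4, 5, 3, 0, 5, 3, 5))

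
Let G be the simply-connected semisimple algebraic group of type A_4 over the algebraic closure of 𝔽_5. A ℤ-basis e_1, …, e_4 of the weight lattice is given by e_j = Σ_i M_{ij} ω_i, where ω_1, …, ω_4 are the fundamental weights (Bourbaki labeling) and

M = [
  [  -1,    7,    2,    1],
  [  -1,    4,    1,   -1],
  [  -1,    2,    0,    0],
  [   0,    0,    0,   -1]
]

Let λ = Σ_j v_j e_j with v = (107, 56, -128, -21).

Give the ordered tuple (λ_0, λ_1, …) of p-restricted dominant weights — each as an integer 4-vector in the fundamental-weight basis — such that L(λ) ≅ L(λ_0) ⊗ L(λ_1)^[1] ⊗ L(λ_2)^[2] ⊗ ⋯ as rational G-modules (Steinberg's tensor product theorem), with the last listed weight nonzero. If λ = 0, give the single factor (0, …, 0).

Converting to the ω-basis (c_i = row i of M dotted with v = (107, 56, -128, -21)):
  c_1 = -1*107 + 7*56 + 2*-128 + 1*-21 = 8
  c_2 = -1*107 + 4*56 + 1*-128 + -1*-21 = 10
  c_3 = -1*107 + 2*56 + 0*-128 + 0*-21 = 5
  c_4 = 0*107 + 0*56 + 0*-128 + -1*-21 = 21
p = 5; digits c_i = Σ_j d_{ij}·5^j, 0 ≤ d_{ij} < 5:
  c_1 = 8 = 3·5^0 + 1·5^1
  c_2 = 10 = 0·5^0 + 2·5^1
  c_3 = 5 = 0·5^0 + 1·5^1
  c_4 = 21 = 1·5^0 + 4·5^1
λ_0 = (3, 0, 0, 1)
λ_1 = (1, 2, 1, 4)

((3, 0, 0, 1), (1, 2, 1, 4))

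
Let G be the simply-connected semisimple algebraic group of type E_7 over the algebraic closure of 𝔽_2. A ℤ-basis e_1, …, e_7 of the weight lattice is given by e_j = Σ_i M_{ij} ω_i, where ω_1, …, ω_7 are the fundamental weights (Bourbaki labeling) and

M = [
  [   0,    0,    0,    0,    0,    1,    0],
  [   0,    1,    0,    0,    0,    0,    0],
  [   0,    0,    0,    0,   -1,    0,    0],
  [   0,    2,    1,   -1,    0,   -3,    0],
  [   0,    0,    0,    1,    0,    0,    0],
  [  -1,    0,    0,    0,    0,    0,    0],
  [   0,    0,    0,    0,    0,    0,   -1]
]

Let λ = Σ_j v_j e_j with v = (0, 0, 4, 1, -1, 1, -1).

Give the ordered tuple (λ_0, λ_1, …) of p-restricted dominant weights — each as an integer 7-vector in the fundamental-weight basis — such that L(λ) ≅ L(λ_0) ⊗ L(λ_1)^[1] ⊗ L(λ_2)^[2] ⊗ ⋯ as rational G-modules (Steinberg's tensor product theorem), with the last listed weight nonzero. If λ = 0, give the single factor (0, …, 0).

((1, 0, 1, 0, 1, 0, 1),)

Converting to the ω-basis (c_i = row i of M dotted with v = (0, 0, 4, 1, -1, 1, -1)):
  c_1 = (0)·(0) + (0)·(0) + (0)·(4) + (0)·(1) + (0)·(-1) + (1)·(1) + (0)·(-1) = 1
  c_2 = (0)·(0) + (1)·(0) + (0)·(4) + (0)·(1) + (0)·(-1) + (0)·(1) + (0)·(-1) = 0
  c_3 = (0)·(0) + (0)·(0) + (0)·(4) + (0)·(1) + (-1)·(-1) + (0)·(1) + (0)·(-1) = 1
  c_4 = (0)·(0) + (2)·(0) + (1)·(4) + (-1)·(1) + (0)·(-1) + (-3)·(1) + (0)·(-1) = 0
  c_5 = (0)·(0) + (0)·(0) + (0)·(4) + (1)·(1) + (0)·(-1) + (0)·(1) + (0)·(-1) = 1
  c_6 = (-1)·(0) + (0)·(0) + (0)·(4) + (0)·(1) + (0)·(-1) + (0)·(1) + (0)·(-1) = 0
  c_7 = (0)·(0) + (0)·(0) + (0)·(4) + (0)·(1) + (0)·(-1) + (0)·(1) + (-1)·(-1) = 1
Base-2 expansion of each c_i:
  c_1 = 1 = 1·2^0
  c_2 = 0
  c_3 = 1 = 1·2^0
  c_4 = 0
  c_5 = 1 = 1·2^0
  c_6 = 0
  c_7 = 1 = 1·2^0
p-restricted factor λ_0 = (1, 0, 1, 0, 1, 0, 1)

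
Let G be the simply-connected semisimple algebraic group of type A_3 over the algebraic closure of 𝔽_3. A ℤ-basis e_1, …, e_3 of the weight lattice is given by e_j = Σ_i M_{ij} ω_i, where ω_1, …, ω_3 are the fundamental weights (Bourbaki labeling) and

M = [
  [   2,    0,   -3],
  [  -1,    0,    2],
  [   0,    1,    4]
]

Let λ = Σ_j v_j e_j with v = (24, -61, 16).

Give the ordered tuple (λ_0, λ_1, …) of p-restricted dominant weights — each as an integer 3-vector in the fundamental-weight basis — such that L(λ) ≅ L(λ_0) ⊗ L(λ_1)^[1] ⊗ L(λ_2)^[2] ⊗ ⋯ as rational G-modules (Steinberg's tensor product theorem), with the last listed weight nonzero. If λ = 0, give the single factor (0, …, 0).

((0, 2, 0), (0, 2, 1))

In the fundamental-weight basis, λ has coordinates c = M·v (v = (24, -61, 16)):
  c_1 = 2*24 + 0*-61 + -3*16 = 0
  c_2 = -1*24 + 0*-61 + 2*16 = 8
  c_3 = 0*24 + 1*-61 + 4*16 = 3
Base-3 expansion of each c_i:
  c_1 = 0
  c_2 = 8 = 2·3^0 + 2·3^1
  c_3 = 3 = 0·3^0 + 1·3^1
Factor λ_0 = (0, 2, 0)
Factor λ_1 = (0, 2, 1)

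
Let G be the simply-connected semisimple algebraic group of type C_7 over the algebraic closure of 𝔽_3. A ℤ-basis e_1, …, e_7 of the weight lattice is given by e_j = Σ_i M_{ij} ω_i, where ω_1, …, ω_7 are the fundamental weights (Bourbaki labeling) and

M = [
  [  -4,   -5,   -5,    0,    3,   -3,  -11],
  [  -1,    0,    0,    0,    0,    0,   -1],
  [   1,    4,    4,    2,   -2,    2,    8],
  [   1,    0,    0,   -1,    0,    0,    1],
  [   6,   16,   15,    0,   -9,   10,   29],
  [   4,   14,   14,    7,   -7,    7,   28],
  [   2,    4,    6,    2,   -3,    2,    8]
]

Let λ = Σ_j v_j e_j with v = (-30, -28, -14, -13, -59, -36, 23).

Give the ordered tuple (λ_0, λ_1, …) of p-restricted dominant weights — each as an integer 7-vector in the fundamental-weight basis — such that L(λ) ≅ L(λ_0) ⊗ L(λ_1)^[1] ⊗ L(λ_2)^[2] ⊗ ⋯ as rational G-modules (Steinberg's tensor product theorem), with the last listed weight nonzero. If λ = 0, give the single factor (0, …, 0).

((2, 1, 0, 0, 0, 0, 1), (2, 2, 2, 2, 0, 2, 2))

Compute c_i = Σ_j M_{ij} v_j with v = (-30, -28, -14, -13, -59, -36, 23):
  c_1 = -4*-30 + -5*-28 + -5*-14 + 0*-13 + 3*-59 + -3*-36 + -11*23 = 8
  c_2 = -1*-30 + 0*-28 + 0*-14 + 0*-13 + 0*-59 + 0*-36 + -1*23 = 7
  c_3 = 1*-30 + 4*-28 + 4*-14 + 2*-13 + -2*-59 + 2*-36 + 8*23 = 6
  c_4 = 1*-30 + 0*-28 + 0*-14 + -1*-13 + 0*-59 + 0*-36 + 1*23 = 6
  c_5 = 6*-30 + 16*-28 + 15*-14 + 0*-13 + -9*-59 + 10*-36 + 29*23 = 0
  c_6 = 4*-30 + 14*-28 + 14*-14 + 7*-13 + -7*-59 + 7*-36 + 28*23 = 6
  c_7 = 2*-30 + 4*-28 + 6*-14 + 2*-13 + -3*-59 + 2*-36 + 8*23 = 7
p = 3; digits c_i = Σ_j d_{ij}·3^j, 0 ≤ d_{ij} < 3:
  c_1 = 8 = 2·3^0 + 2·3^1
  c_2 = 7 = 1·3^0 + 2·3^1
  c_3 = 6 = 0·3^0 + 2·3^1
  c_4 = 6 = 0·3^0 + 2·3^1
  c_5 = 0
  c_6 = 6 = 0·3^0 + 2·3^1
  c_7 = 7 = 1·3^0 + 2·3^1
λ_0 = (2, 1, 0, 0, 0, 0, 1)
λ_1 = (2, 2, 2, 2, 0, 2, 2)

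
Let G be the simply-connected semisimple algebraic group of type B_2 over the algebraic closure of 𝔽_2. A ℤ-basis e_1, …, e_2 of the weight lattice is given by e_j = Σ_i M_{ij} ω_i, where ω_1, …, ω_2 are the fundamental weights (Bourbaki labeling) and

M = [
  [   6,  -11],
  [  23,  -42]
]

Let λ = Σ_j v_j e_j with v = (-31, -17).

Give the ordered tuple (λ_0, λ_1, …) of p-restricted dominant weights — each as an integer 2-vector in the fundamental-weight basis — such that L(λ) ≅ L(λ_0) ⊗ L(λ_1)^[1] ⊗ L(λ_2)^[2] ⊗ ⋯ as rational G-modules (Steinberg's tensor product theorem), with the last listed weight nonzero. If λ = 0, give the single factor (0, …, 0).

Compute c_i = Σ_j M_{ij} v_j with v = (-31, -17):
  c_1 = (6)·(-31) + (-11)·(-17) = 1
  c_2 = (23)·(-31) + (-42)·(-17) = 1
Base-2 expansion of each c_i:
  c_1 = 1 = 1·2^0
  c_2 = 1 = 1·2^0
p-restricted factor λ_0 = (1, 1)

((1, 1),)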